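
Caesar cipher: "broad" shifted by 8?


Word: "broad"
Shift: 8
Each letter → (letter + shift) mod 26:
  'b' (1) + 8 = 9 → 'j'
  'r' (17) + 8 = 25 → 'z'
  'o' (14) + 8 = 22 → 'w'
  'a' (0) + 8 = 8 → 'i'
  'd' (3) + 8 = 11 → 'l'
Result = "jzwil"


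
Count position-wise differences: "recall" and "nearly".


Comparing character by character (same length = 6):
  Pos 0: 'r' vs 'n' !=
  Pos 1: 'e' vs 'e' =
  Pos 2: 'c' vs 'a' !=
  Pos 3: 'a' vs 'r' !=
  Pos 4: 'l' vs 'l' =
  Pos 5: 'l' vs 'y' !=
Hamming distance = 4


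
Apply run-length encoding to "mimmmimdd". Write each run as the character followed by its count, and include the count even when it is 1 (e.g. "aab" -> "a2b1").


String: "mimmmimdd"
Scanning for consecutive runs:
  'm' x 1
  'i' x 1
  'm' x 3
  'i' x 1
  'm' x 1
  'd' x 2
RLE = "m1i1m3i1m1d2"


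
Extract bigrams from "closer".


Word: "closer" (length 6)
Number of bigrams = 6 - 2 + 1 = 5
  Position 0: "cl"
  Position 1: "lo"
  Position 2: "os"
  Position 3: "se"
  Position 4: "er"
Bigrams = "cl", "lo", "os", "se", "er"


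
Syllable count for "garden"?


Word: "garden"
Syllable breakdown: gar · den
Counting: 2 parts
= 2 syllables


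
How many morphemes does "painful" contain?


Word: "painful"
Morphemes: pain / -ful
Each morpheme carries meaning
= 2 morphemes


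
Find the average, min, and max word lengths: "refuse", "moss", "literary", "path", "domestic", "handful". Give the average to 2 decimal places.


Lengths: "refuse"=6, "moss"=4, "literary"=8, "path"=4, "domestic"=8, "handful"=7
Sum = 37, Count = 6
Average = 37/6 = 6.17
= avg=6.17, min=4, max=8


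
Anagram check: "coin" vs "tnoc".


Word 1: "coin" → sorted: cino
Word 2: "tnoc" → sorted: cnot
Same letters? cino != cnot
Anagram = No


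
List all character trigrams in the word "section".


Word: "section" (length 7)
Number of trigrams = 7 - 3 + 1 = 5
  Position 0: "sec"
  Position 1: "ect"
  Position 2: "cti"
  Position 3: "tio"
  Position 4: "ion"
Trigrams = "sec", "ect", "cti", "tio", "ion"


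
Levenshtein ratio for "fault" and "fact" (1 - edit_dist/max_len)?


Word 1: "fault" (length 5)
Word 2: "fact" (length 4)
One optimal edit sequence:
  1. keep 'f'
  2. keep 'a'
  3. delete 'u'  (+1)
  4. substitute 'l' -> 'c'  (+1)
  5. keep 't'
Edit distance = 2
Max length = max(5, 4) = 5
Similarity = 1 - 2/5
= 0.6000


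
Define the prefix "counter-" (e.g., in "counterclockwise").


Prefix: counter-
As in: counterclockwise -> counter- + clockwise
Meaning = against / opposite


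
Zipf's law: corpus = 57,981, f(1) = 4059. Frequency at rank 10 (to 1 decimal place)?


Zipf's law: f(r) = f(1) / r
f(1) = 4059
f(10) = 4059 / 10
= 405.9 occurrences


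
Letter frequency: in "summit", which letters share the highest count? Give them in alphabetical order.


Word: "summit"
Letter counts:
  'i': 1
  'm': 2
  's': 1
  't': 1
  'u': 1
Maximum count = 2
Most frequent = 'm' (2 times each)


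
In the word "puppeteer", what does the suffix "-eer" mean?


Suffix: -eer
As in: puppeteer -> puppet + -eer
Meaning = one who is concerned with


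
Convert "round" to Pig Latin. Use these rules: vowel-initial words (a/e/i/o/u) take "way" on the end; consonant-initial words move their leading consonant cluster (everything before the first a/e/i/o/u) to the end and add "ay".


Word: "round"
Starts with consonant(s) → move to end, add 'ay'
Consonant cluster: "r"
Pig Latin = "oundray"


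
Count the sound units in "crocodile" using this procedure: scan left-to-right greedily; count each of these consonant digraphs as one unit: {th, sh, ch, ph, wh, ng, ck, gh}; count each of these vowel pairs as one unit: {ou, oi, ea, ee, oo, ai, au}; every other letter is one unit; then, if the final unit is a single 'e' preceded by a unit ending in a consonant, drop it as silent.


Word: "crocodile" (9 letters)
Left-to-right scan:
  (1) 'c' (letter)
  (2) 'r' (letter)
  (3) 'o' (letter)
  (4) 'c' (letter)
  (5) 'o' (letter)
  (6) 'd' (letter)
  (7) 'i' (letter)
  (8) 'l' (letter)
  (9) 'e' (letter)
Units from scan: 9
Final unit is 'e' after a consonant -> drop as silent (-1)
Sound units = 8 units


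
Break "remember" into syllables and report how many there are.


Word: "remember"
Syllable breakdown: re-mem-ber
Counting: 3 parts
= 3 syllables


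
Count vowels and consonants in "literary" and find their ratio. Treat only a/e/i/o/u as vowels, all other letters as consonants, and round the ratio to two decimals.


Word: "literary"
Vowels (a,e,i,o,u): 3
Consonants: 5
Ratio = 3/5
= 0.60


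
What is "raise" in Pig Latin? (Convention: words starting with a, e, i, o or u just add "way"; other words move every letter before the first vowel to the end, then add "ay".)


Word: "raise"
Starts with consonant(s) → move to end, add 'ay'
Consonant cluster: "r"
Pig Latin = "aiseray"


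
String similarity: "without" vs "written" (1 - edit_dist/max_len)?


Word 1: "without" (length 7)
Word 2: "written" (length 7)
One optimal edit sequence:
  1. keep 'w'
  2. insert 'r'  (+1)
  3. keep 'i'
  4. keep 't'
  5. delete 'h'  (+1)
  6. substitute 'o' -> 't'  (+1)
  7. substitute 'u' -> 'e'  (+1)
  8. substitute 't' -> 'n'  (+1)
Edit distance = 5
Max length = max(7, 7) = 7
Similarity = 1 - 5/7
= 0.2857


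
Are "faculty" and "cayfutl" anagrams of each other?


Word 1: "faculty" → sorted: acfltuy
Word 2: "cayfutl" → sorted: acfltuy
Same letters? acfltuy == acfltuy
Anagram = Yes


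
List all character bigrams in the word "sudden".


Word: "sudden" (length 6)
Number of bigrams = 6 - 2 + 1 = 5
  Position 0: "su"
  Position 1: "ud"
  Position 2: "dd"
  Position 3: "de"
  Position 4: "en"
Bigrams = "su", "ud", "dd", "de", "en"


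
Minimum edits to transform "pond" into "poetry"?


Word 1: "pond" (length 4)
Word 2: "poetry" (length 6)
One optimal edit sequence (insert/delete/substitute each cost 1):
  1. keep 'p'
  2. keep 'o'
  3. insert 'e'  (+1)
  4. insert 't'  (+1)
  5. substitute 'n' -> 'r'  (+1)
  6. substitute 'd' -> 'y'  (+1)
Total edit operations: 4
Edit distance = 4


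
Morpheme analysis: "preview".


Word: "preview"
Morphemes: pre- | view
Each morpheme carries meaning
= 2 morphemes


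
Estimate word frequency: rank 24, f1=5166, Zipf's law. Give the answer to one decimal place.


Zipf's law: f(r) = f(1) / r
f(1) = 5166
f(24) = 5166 / 24
= 215.3 occurrences


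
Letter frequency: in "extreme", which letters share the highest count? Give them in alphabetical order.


Word: "extreme"
Letter counts:
  'e': 3
  'm': 1
  'r': 1
  't': 1
  'x': 1
Maximum count = 3
Most frequent = 'e' (3 times each)


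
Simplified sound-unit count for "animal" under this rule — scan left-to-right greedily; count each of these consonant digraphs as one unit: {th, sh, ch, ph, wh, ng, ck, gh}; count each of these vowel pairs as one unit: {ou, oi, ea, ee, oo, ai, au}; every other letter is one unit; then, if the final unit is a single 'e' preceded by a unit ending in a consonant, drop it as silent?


Word: "animal" (6 letters)
Left-to-right scan:
  (1) 'a' (letter)
  (2) 'n' (letter)
  (3) 'i' (letter)
  (4) 'm' (letter)
  (5) 'a' (letter)
  (6) 'l' (letter)
Units from scan: 6
Sound units = 6 units


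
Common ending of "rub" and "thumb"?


Word 1: "rub"
Word 2: "thumb"
Comparing from end:
  Pos -1: 'b' == 'b'
  Pos -2: 'u' != 'm' (stop)
LCS = "b" (length 1)


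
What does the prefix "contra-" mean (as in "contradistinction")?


Prefix: contra-
As in: contradistinction -> contra- + distinction
Meaning = against


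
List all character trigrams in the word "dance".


Word: "dance" (length 5)
Number of trigrams = 5 - 3 + 1 = 3
  Position 0: "dan"
  Position 1: "anc"
  Position 2: "nce"
Trigrams = "dan", "anc", "nce"


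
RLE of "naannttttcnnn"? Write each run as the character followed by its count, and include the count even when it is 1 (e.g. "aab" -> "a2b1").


String: "naannttttcnnn"
Scanning for consecutive runs:
  'n' x 1
  'a' x 2
  'n' x 2
  't' x 4
  'c' x 1
  'n' x 3
RLE = "n1a2n2t4c1n3"


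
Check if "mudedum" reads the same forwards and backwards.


Word: "mudedum"
Reversed: "mudedum"
Forward == Backward? mudedum == mudedum
Palindrome = Yes


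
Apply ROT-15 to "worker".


Word: "worker"
Shift: 15
Each letter → (letter + shift) mod 26:
  'w' (22) + 15 = 11 → 'l'
  'o' (14) + 15 = 3 → 'd'
  'r' (17) + 15 = 6 → 'g'
  'k' (10) + 15 = 25 → 'z'
  'e' (4) + 15 = 19 → 't'
  'r' (17) + 15 = 6 → 'g'
Result = "ldgztg"


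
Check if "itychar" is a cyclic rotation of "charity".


Word: "charity", Candidate: "itychar"
Method: check if candidate is substring of word+word
"charitycharity" contains "itychar"? Yes
Is rotation = Yes


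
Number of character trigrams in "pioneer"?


Word: "pioneer" (length 7)
Number of 3-grams = length - 3 + 1 = 7 - 3 + 1
= 5


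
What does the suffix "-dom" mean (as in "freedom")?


Suffix: -dom
Example: freedom = free + -dom
Meaning = state / realm


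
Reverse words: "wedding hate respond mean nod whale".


Original: "wedding hate respond mean nod whale"
Words (1..n): wedding | hate | respond | mean | nod | whale
Reversed (n..1): whale | nod | mean | respond | hate | wedding
Result = "whale nod mean respond hate wedding"


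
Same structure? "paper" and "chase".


Pattern of "paper": [0, 1, 0, 2, 3]
Pattern of "chase": [0, 1, 2, 3, 4]
Patterns do not match
Same pattern = No


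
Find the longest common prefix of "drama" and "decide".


Word 1: "drama"
Word 2: "decide"
Comparing from start:
  Pos 0: 'd' == 'd'
  Pos 1: 'r' != 'e' (stop)
LCP = "d" (length 1)


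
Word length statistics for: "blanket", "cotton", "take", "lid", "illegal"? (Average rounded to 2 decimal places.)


Lengths: "blanket"=7, "cotton"=6, "take"=4, "lid"=3, "illegal"=7
Sum = 27, Count = 5
Average = 27/5 = 5.40
= avg=5.40, min=3, max=7


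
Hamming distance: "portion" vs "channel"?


Comparing character by character (same length = 7):
  Pos 0: 'p' vs 'c' !=
  Pos 1: 'o' vs 'h' !=
  Pos 2: 'r' vs 'a' !=
  Pos 3: 't' vs 'n' !=
  Pos 4: 'i' vs 'n' !=
  Pos 5: 'o' vs 'e' !=
  Pos 6: 'n' vs 'l' !=
Hamming distance = 7


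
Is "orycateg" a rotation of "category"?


Word: "category", Candidate: "orycateg"
Method: check if candidate is substring of word+word
"categorycategory" contains "orycateg"? Yes
Is rotation = Yes


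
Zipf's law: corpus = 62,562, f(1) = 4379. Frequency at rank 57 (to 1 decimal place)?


Zipf's law: f(r) = f(1) / r
f(1) = 4379
f(57) = 4379 / 57
= 76.8 occurrences


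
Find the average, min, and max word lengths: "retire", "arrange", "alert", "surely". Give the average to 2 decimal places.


Lengths: "retire"=6, "arrange"=7, "alert"=5, "surely"=6
Sum = 24, Count = 4
Average = 24/4 = 6.00
= avg=6.00, min=5, max=7


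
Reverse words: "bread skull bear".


Original: "bread skull bear"
Words (1..n): bread | skull | bear
Reversed (n..1): bear | skull | bread
Result = "bear skull bread"


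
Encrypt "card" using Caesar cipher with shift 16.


Word: "card"
Shift: 16
Each letter → (letter + shift) mod 26:
  'c' (2) + 16 = 18 → 's'
  'a' (0) + 16 = 16 → 'q'
  'r' (17) + 16 = 7 → 'h'
  'd' (3) + 16 = 19 → 't'
Result = "sqht"


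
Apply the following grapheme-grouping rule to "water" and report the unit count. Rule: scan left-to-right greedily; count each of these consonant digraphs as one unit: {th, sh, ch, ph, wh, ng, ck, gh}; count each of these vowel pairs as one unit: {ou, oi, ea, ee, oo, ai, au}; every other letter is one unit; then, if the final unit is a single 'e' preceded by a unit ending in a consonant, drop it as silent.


Word: "water" (5 letters)
Left-to-right scan:
  1. 'w' (letter)
  2. 'a' (letter)
  3. 't' (letter)
  4. 'e' (letter)
  5. 'r' (letter)
Units from scan: 5
Sound units = 5 units


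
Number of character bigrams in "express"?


Word: "express" (length 7)
Number of 2-grams = length - 2 + 1 = 7 - 2 + 1
= 6


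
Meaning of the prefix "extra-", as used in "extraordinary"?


Prefix: extra-
Example: extraordinary = extra- + ordinary
Meaning = beyond


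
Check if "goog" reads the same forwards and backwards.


Word: "goog"
Reversed: "goog"
Forward == Backward? goog == goog
Palindrome = Yes


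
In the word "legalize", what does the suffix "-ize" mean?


Suffix: -ize
Example: legalize (legal + -ize)
Meaning = to make


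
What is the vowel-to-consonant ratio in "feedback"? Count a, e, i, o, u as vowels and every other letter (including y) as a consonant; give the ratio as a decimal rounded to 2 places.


Word: "feedback"
Vowels (a,e,i,o,u): 3
Consonants: 5
Ratio = 3/5
= 0.60


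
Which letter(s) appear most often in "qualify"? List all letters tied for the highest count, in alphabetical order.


Word: "qualify"
Letter counts:
  'a': 1
  'f': 1
  'i': 1
  'l': 1
  'q': 1
  'u': 1
  'y': 1
Maximum count = 1
Most frequent = 'a', 'f', 'i', 'l', 'q', 'u', 'y' (1 time each)


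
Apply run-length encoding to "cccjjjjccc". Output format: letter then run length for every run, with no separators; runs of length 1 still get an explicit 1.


String: "cccjjjjccc"
Scanning for consecutive runs:
  'c' x 3
  'j' x 4
  'c' x 3
RLE = "c3j4c3"


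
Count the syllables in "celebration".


Word: "celebration"
Syllable breakdown: cel · e · bra · tion
Counting: 4 parts
= 4 syllables


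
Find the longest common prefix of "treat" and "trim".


Word 1: "treat"
Word 2: "trim"
Comparing from start:
  Pos 0: 't' == 't'
  Pos 1: 'r' == 'r'
  Pos 2: 'e' != 'i' (stop)
LCP = "tr" (length 2)


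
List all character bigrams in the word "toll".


Word: "toll" (length 4)
Number of bigrams = 4 - 2 + 1 = 3
  Position 0: "to"
  Position 1: "ol"
  Position 2: "ll"
Bigrams = "to", "ol", "ll"


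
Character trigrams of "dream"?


Word: "dream" (length 5)
Number of trigrams = 5 - 3 + 1 = 3
  Position 0: "dre"
  Position 1: "rea"
  Position 2: "eam"
Trigrams = "dre", "rea", "eam"


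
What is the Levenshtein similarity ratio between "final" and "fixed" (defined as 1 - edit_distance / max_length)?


Word 1: "final" (length 5)
Word 2: "fixed" (length 5)
One optimal edit sequence:
  1. keep 'f'
  2. keep 'i'
  3. substitute 'n' -> 'x'  (+1)
  4. substitute 'a' -> 'e'  (+1)
  5. substitute 'l' -> 'd'  (+1)
Edit distance = 3
Max length = max(5, 5) = 5
Similarity = 1 - 3/5
= 0.4000


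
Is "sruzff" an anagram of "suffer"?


Word 1: "suffer" → sorted: effrsu
Word 2: "sruzff" → sorted: ffrsuz
Same letters? effrsu != ffrsuz
Anagram = No


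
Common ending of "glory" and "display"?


Word 1: "glory"
Word 2: "display"
Comparing from end:
  Pos -1: 'y' == 'y'
  Pos -2: 'r' != 'a' (stop)
LCS = "y" (length 1)


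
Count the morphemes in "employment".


Word: "employment"
Morphemes: employ / -ment
Each morpheme carries meaning
= 2 morphemes


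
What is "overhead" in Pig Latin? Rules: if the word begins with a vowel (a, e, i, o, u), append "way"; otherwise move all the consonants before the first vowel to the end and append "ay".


Word: "overhead"
Starts with vowel → add 'way'
Pig Latin = "overheadway"


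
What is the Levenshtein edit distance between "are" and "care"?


Word 1: "are" (length 3)
Word 2: "care" (length 4)
One optimal edit sequence (insert/delete/substitute each cost 1):
  1. insert 'c'  (+1)
  2. keep 'a'
  3. keep 'r'
  4. keep 'e'
Total edit operations: 1
Edit distance = 1


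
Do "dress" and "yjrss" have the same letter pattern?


Pattern of "dress": [0, 1, 2, 3, 3]
Pattern of "yjrss": [0, 1, 2, 3, 3]
Patterns match
Same pattern = Yes


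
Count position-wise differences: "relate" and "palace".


Comparing character by character (same length = 6):
  Pos 0: 'r' vs 'p' !=
  Pos 1: 'e' vs 'a' !=
  Pos 2: 'l' vs 'l' =
  Pos 3: 'a' vs 'a' =
  Pos 4: 't' vs 'c' !=
  Pos 5: 'e' vs 'e' =
Hamming distance = 3


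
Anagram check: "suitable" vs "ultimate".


Word 1: "suitable" → sorted: abeilstu
Word 2: "ultimate" → sorted: aeilmttu
Same letters? abeilstu != aeilmttu
Anagram = No


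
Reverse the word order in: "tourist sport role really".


Original: "tourist sport role really"
Words (1..n): tourist | sport | role | really
Reversed (n..1): really | role | sport | tourist
Result = "really role sport tourist"


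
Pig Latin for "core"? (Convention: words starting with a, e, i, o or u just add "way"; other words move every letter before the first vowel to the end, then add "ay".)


Word: "core"
Starts with consonant(s) → move to end, add 'ay'
Consonant cluster: "c"
Pig Latin = "orecay"


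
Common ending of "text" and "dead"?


Word 1: "text"
Word 2: "dead"
Comparing from end:
  Pos -1: 't' != 'd' (stop)
LCS = "" (length 0)


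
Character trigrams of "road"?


Word: "road" (length 4)
Number of trigrams = 4 - 3 + 1 = 2
  Position 0: "roa"
  Position 1: "oad"
Trigrams = "roa", "oad"


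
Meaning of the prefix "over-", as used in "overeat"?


Prefix: over-
As in: overeat -> over- + eat
Meaning = excessive


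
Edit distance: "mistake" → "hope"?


Word 1: "mistake" (length 7)
Word 2: "hope" (length 4)
One optimal edit sequence (insert/delete/substitute each cost 1):
  1. delete 'm'  (+1)
  2. delete 'i'  (+1)
  3. delete 's'  (+1)
  4. substitute 't' -> 'h'  (+1)
  5. substitute 'a' -> 'o'  (+1)
  6. substitute 'k' -> 'p'  (+1)
  7. keep 'e'
Total edit operations: 6
Edit distance = 6


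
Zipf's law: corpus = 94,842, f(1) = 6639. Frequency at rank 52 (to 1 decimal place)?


Zipf's law: f(r) = f(1) / r
f(1) = 6639
f(52) = 6639 / 52
= 127.7 occurrences


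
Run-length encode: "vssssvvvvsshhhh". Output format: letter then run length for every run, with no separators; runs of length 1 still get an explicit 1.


String: "vssssvvvvsshhhh"
Scanning for consecutive runs:
  'v' x 1
  's' x 4
  'v' x 4
  's' x 2
  'h' x 4
RLE = "v1s4v4s2h4"


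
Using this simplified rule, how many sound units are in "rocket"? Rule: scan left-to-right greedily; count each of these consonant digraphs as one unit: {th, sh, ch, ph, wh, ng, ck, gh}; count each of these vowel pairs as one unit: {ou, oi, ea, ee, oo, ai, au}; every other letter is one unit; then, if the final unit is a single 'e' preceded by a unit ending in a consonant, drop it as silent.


Word: "rocket" (6 letters)
Left-to-right scan:
  (1) 'r' (letter)
  (2) 'o' (letter)
  (3) 'ck' (digraph)
  (4) 'e' (letter)
  (5) 't' (letter)
Units from scan: 5
Sound units = 5 units


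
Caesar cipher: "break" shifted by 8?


Word: "break"
Shift: 8
Each letter → (letter + shift) mod 26:
  'b' (1) + 8 = 9 → 'j'
  'r' (17) + 8 = 25 → 'z'
  'e' (4) + 8 = 12 → 'm'
  'a' (0) + 8 = 8 → 'i'
  'k' (10) + 8 = 18 → 's'
Result = "jzmis"


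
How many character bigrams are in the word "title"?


Word: "title" (length 5)
Number of 2-grams = length - 2 + 1 = 5 - 2 + 1
= 4


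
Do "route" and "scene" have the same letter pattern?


Pattern of "route": [0, 1, 2, 3, 4]
Pattern of "scene": [0, 1, 2, 3, 2]
Patterns do not match
Same pattern = No


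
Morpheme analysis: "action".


Word: "action"
Morphemes: act / -ion
Each morpheme carries meaning
= 2 morphemes


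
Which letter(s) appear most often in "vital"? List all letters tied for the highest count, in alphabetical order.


Word: "vital"
Letter counts:
  'a': 1
  'i': 1
  'l': 1
  't': 1
  'v': 1
Maximum count = 1
Most frequent = 'a', 'i', 'l', 't', 'v' (1 time each)


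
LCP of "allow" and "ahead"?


Word 1: "allow"
Word 2: "ahead"
Comparing from start:
  Pos 0: 'a' == 'a'
  Pos 1: 'l' != 'h' (stop)
LCP = "a" (length 1)


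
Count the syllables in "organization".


Word: "organization"
Syllable breakdown: or-gan-i-za-tion
Counting: 5 parts
= 5 syllables


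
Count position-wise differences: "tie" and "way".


Comparing character by character (same length = 3):
  Pos 0: 't' vs 'w' !=
  Pos 1: 'i' vs 'a' !=
  Pos 2: 'e' vs 'y' !=
Hamming distance = 3


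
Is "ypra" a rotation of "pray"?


Word: "pray", Candidate: "ypra"
Method: check if candidate is substring of word+word
"praypray" contains "ypra"? Yes
Is rotation = Yes


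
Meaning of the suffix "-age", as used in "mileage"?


Suffix: -age
As in: mileage -> mile + -age
Meaning = result / collection


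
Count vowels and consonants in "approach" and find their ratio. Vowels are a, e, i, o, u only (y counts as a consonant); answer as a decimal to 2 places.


Word: "approach"
Vowels (a,e,i,o,u): 3
Consonants: 5
Ratio = 3/5
= 0.60


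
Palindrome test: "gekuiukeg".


Word: "gekuiukeg"
Reversed: "gekuiukeg"
Forward == Backward? gekuiukeg == gekuiukeg
Palindrome = Yes


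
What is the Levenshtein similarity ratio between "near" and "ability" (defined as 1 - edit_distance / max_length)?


Word 1: "near" (length 4)
Word 2: "ability" (length 7)
One optimal edit sequence:
  1. insert 'a'  (+1)
  2. insert 'b'  (+1)
  3. insert 'i'  (+1)
  4. substitute 'n' -> 'l'  (+1)
  5. substitute 'e' -> 'i'  (+1)
  6. substitute 'a' -> 't'  (+1)
  7. substitute 'r' -> 'y'  (+1)
Edit distance = 7
Max length = max(4, 7) = 7
Similarity = 1 - 7/7
= 0.0000


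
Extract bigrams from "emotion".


Word: "emotion" (length 7)
Number of bigrams = 7 - 2 + 1 = 6
  Position 0: "em"
  Position 1: "mo"
  Position 2: "ot"
  Position 3: "ti"
  Position 4: "io"
  Position 5: "on"
Bigrams = "em", "mo", "ot", "ti", "io", "on"


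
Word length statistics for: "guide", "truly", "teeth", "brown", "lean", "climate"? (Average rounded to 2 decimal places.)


Lengths: "guide"=5, "truly"=5, "teeth"=5, "brown"=5, "lean"=4, "climate"=7
Sum = 31, Count = 6
Average = 31/6 = 5.17
= avg=5.17, min=4, max=7


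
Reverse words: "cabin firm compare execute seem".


Original: "cabin firm compare execute seem"
Words (1..n): cabin | firm | compare | execute | seem
Reversed (n..1): seem | execute | compare | firm | cabin
Result = "seem execute compare firm cabin"


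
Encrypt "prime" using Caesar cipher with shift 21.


Word: "prime"
Shift: 21
Each letter → (letter + shift) mod 26:
  'p' (15) + 21 = 10 → 'k'
  'r' (17) + 21 = 12 → 'm'
  'i' (8) + 21 = 3 → 'd'
  'm' (12) + 21 = 7 → 'h'
  'e' (4) + 21 = 25 → 'z'
Result = "kmdhz"


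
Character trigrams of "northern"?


Word: "northern" (length 8)
Number of trigrams = 8 - 3 + 1 = 6
  Position 0: "nor"
  Position 1: "ort"
  Position 2: "rth"
  Position 3: "the"
  Position 4: "her"
  Position 5: "ern"
Trigrams = "nor", "ort", "rth", "the", "her", "ern"


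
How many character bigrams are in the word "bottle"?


Word: "bottle" (length 6)
Number of 2-grams = length - 2 + 1 = 6 - 2 + 1
= 5


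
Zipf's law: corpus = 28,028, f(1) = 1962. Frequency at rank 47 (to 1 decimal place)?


Zipf's law: f(r) = f(1) / r
f(1) = 1962
f(47) = 1962 / 47
= 41.7 occurrences


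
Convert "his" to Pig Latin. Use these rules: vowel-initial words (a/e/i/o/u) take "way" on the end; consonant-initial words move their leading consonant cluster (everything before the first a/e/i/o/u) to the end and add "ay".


Word: "his"
Starts with consonant(s) → move to end, add 'ay'
Consonant cluster: "h"
Pig Latin = "ishay"


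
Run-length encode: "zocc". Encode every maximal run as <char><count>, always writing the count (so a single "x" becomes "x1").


String: "zocc"
Scanning for consecutive runs:
  'z' x 1
  'o' x 1
  'c' x 2
RLE = "z1o1c2"


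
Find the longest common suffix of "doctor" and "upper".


Word 1: "doctor"
Word 2: "upper"
Comparing from end:
  Pos -1: 'r' == 'r'
  Pos -2: 'o' != 'e' (stop)
LCS = "r" (length 1)


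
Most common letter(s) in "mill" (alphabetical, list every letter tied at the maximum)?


Word: "mill"
Letter counts:
  'i': 1
  'l': 2
  'm': 1
Maximum count = 2
Most frequent = 'l' (2 times each)


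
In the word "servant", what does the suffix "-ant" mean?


Suffix: -ant
Example: servant (serve + -ant, with a spelling change)
Meaning = one who / that which


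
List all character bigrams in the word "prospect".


Word: "prospect" (length 8)
Number of bigrams = 8 - 2 + 1 = 7
  Position 0: "pr"
  Position 1: "ro"
  Position 2: "os"
  Position 3: "sp"
  Position 4: "pe"
  Position 5: "ec"
  Position 6: "ct"
Bigrams = "pr", "ro", "os", "sp", "pe", "ec", "ct"


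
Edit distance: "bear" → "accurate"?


Word 1: "bear" (length 4)
Word 2: "accurate" (length 8)
One optimal edit sequence (insert/delete/substitute each cost 1):
  1. insert 'a'  (+1)
  2. insert 'c'  (+1)
  3. insert 'c'  (+1)
  4. substitute 'b' -> 'u'  (+1)
  5. substitute 'e' -> 'r'  (+1)
  6. keep 'a'
  7. insert 't'  (+1)
  8. substitute 'r' -> 'e'  (+1)
Total edit operations: 7
Edit distance = 7


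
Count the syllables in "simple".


Word: "simple"
Syllable breakdown: sim / ple
Counting: 2 parts
= 2 syllables


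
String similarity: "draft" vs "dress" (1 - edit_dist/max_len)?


Word 1: "draft" (length 5)
Word 2: "dress" (length 5)
One optimal edit sequence:
  1. keep 'd'
  2. keep 'r'
  3. substitute 'a' -> 'e'  (+1)
  4. substitute 'f' -> 's'  (+1)
  5. substitute 't' -> 's'  (+1)
Edit distance = 3
Max length = max(5, 5) = 5
Similarity = 1 - 3/5
= 0.4000


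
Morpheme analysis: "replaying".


Word: "replaying"
Morphemes: re- | play | -ing
Each morpheme carries meaning
= 3 morphemes


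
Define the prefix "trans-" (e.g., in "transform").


Prefix: trans-
As in: transform -> trans- + form
Meaning = across


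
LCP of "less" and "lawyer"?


Word 1: "less"
Word 2: "lawyer"
Comparing from start:
  Pos 0: 'l' == 'l'
  Pos 1: 'e' != 'a' (stop)
LCP = "l" (length 1)


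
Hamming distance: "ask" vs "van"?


Comparing character by character (same length = 3):
  Pos 0: 'a' vs 'v' !=
  Pos 1: 's' vs 'a' !=
  Pos 2: 'k' vs 'n' !=
Hamming distance = 3


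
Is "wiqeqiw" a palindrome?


Word: "wiqeqiw"
Reversed: "wiqeqiw"
Forward == Backward? wiqeqiw == wiqeqiw
Palindrome = Yes


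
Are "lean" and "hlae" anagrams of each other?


Word 1: "lean" → sorted: aeln
Word 2: "hlae" → sorted: aehl
Same letters? aeln != aehl
Anagram = No


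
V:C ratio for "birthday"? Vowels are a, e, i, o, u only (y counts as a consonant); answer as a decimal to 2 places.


Word: "birthday"
Vowels (a,e,i,o,u): 2
Consonants: 6
Ratio = 2/6
= 0.33


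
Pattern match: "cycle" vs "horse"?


Pattern of "cycle": [0, 1, 0, 2, 3]
Pattern of "horse": [0, 1, 2, 3, 4]
Patterns do not match
Same pattern = No


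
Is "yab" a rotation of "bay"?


Word: "bay", Candidate: "yab"
Method: check if candidate is substring of word+word
"baybay" contains "yab"? No
Is rotation = No


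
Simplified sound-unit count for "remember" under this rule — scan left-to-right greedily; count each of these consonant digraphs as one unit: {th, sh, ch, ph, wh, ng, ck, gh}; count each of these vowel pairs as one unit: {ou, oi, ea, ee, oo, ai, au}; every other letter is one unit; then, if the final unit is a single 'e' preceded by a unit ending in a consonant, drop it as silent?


Word: "remember" (8 letters)
Left-to-right scan:
  (1) 'r' (letter)
  (2) 'e' (letter)
  (3) 'm' (letter)
  (4) 'e' (letter)
  (5) 'm' (letter)
  (6) 'b' (letter)
  (7) 'e' (letter)
  (8) 'r' (letter)
Units from scan: 8
Sound units = 8 units


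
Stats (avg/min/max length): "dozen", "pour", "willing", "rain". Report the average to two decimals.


Lengths: "dozen"=5, "pour"=4, "willing"=7, "rain"=4
Sum = 20, Count = 4
Average = 20/4 = 5.00
= avg=5.00, min=4, max=7


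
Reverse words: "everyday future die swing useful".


Original: "everyday future die swing useful"
Words (1..n): everyday | future | die | swing | useful
Reversed (n..1): useful | swing | die | future | everyday
Result = "useful swing die future everyday"


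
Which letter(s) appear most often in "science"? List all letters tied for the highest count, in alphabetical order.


Word: "science"
Letter counts:
  'c': 2
  'e': 2
  'i': 1
  'n': 1
  's': 1
Maximum count = 2
Most frequent = 'c', 'e' (2 times each)


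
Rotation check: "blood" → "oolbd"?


Word: "blood", Candidate: "oolbd"
Method: check if candidate is substring of word+word
"bloodblood" contains "oolbd"? No
Is rotation = No


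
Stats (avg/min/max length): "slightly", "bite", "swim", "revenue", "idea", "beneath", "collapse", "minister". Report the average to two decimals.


Lengths: "slightly"=8, "bite"=4, "swim"=4, "revenue"=7, "idea"=4, "beneath"=7, "collapse"=8, "minister"=8
Sum = 50, Count = 8
Average = 50/8 = 6.25
= avg=6.25, min=4, max=8


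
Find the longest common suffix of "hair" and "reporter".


Word 1: "hair"
Word 2: "reporter"
Comparing from end:
  Pos -1: 'r' == 'r'
  Pos -2: 'i' != 'e' (stop)
LCS = "r" (length 1)


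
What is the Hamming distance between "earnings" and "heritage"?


Comparing character by character (same length = 8):
  Pos 0: 'e' vs 'h' !=
  Pos 1: 'a' vs 'e' !=
  Pos 2: 'r' vs 'r' =
  Pos 3: 'n' vs 'i' !=
  Pos 4: 'i' vs 't' !=
  Pos 5: 'n' vs 'a' !=
  Pos 6: 'g' vs 'g' =
  Pos 7: 's' vs 'e' !=
Hamming distance = 6


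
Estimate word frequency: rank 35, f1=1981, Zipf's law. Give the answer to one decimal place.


Zipf's law: f(r) = f(1) / r
f(1) = 1981
f(35) = 1981 / 35
= 56.6 occurrences


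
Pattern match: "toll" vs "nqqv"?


Pattern of "toll": [0, 1, 2, 2]
Pattern of "nqqv": [0, 1, 1, 2]
Patterns do not match
Same pattern = No


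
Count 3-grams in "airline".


Word: "airline" (length 7)
Number of 3-grams = length - 3 + 1 = 7 - 3 + 1
= 5


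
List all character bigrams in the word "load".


Word: "load" (length 4)
Number of bigrams = 4 - 2 + 1 = 3
  Position 0: "lo"
  Position 1: "oa"
  Position 2: "ad"
Bigrams = "lo", "oa", "ad"


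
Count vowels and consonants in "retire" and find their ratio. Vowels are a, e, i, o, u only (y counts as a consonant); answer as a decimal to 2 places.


Word: "retire"
Vowels (a,e,i,o,u): 3
Consonants: 3
Ratio = 3/3
= 1.00


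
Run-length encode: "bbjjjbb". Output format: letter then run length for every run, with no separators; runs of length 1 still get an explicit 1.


String: "bbjjjbb"
Scanning for consecutive runs:
  'b' x 2
  'j' x 3
  'b' x 2
RLE = "b2j3b2"


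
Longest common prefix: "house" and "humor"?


Word 1: "house"
Word 2: "humor"
Comparing from start:
  Pos 0: 'h' == 'h'
  Pos 1: 'o' != 'u' (stop)
LCP = "h" (length 1)


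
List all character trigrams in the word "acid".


Word: "acid" (length 4)
Number of trigrams = 4 - 3 + 1 = 2
  Position 0: "aci"
  Position 1: "cid"
Trigrams = "aci", "cid"


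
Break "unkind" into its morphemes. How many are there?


Word: "unkind"
Morphemes: un- + kind
Each morpheme carries meaning
= 2 morphemes


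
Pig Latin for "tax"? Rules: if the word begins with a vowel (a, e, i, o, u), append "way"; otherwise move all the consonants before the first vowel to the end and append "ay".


Word: "tax"
Starts with consonant(s) → move to end, add 'ay'
Consonant cluster: "t"
Pig Latin = "axtay"


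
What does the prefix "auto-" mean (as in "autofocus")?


Prefix: auto-
As in: autofocus -> auto- + focus
Meaning = self


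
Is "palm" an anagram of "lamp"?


Word 1: "lamp" → sorted: almp
Word 2: "palm" → sorted: almp
Same letters? almp == almp
Anagram = Yes


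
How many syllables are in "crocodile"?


Word: "crocodile"
Syllable breakdown: croc-o-dile
Counting: 3 parts
= 3 syllables


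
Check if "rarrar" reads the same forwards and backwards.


Word: "rarrar"
Reversed: "rarrar"
Forward == Backward? rarrar == rarrar
Palindrome = Yes


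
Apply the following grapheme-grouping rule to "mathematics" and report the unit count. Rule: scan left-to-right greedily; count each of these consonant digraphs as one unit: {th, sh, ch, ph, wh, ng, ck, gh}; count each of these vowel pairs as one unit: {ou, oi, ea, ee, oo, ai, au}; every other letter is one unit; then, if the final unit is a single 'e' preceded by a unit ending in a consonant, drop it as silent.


Word: "mathematics" (11 letters)
Left-to-right scan:
  [1] 'm' (letter)
  [2] 'a' (letter)
  [3] 'th' (digraph)
  [4] 'e' (letter)
  [5] 'm' (letter)
  [6] 'a' (letter)
  [7] 't' (letter)
  [8] 'i' (letter)
  [9] 'c' (letter)
  [10] 's' (letter)
Units from scan: 10
Sound units = 10 units


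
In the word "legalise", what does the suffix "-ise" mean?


Suffix: -ise
As in: legalise -> legal + -ise
Meaning = to make


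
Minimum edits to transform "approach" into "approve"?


Word 1: "approach" (length 8)
Word 2: "approve" (length 7)
One optimal edit sequence (insert/delete/substitute each cost 1):
  1. keep 'a'
  2. keep 'p'
  3. keep 'p'
  4. keep 'r'
  5. keep 'o'
  6. delete 'a'  (+1)
  7. substitute 'c' -> 'v'  (+1)
  8. substitute 'h' -> 'e'  (+1)
Total edit operations: 3
Edit distance = 3


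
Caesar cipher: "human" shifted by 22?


Word: "human"
Shift: 22
Each letter → (letter + shift) mod 26:
  'h' (7) + 22 = 3 → 'd'
  'u' (20) + 22 = 16 → 'q'
  'm' (12) + 22 = 8 → 'i'
  'a' (0) + 22 = 22 → 'w'
  'n' (13) + 22 = 9 → 'j'
Result = "dqiwj"


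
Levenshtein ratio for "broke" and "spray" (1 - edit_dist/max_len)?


Word 1: "broke" (length 5)
Word 2: "spray" (length 5)
One optimal edit sequence:
  1. substitute 'b' -> 's'  (+1)
  2. substitute 'r' -> 'p'  (+1)
  3. substitute 'o' -> 'r'  (+1)
  4. substitute 'k' -> 'a'  (+1)
  5. substitute 'e' -> 'y'  (+1)
Edit distance = 5
Max length = max(5, 5) = 5
Similarity = 1 - 5/5
= 0.0000


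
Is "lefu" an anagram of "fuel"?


Word 1: "fuel" → sorted: eflu
Word 2: "lefu" → sorted: eflu
Same letters? eflu == eflu
Anagram = Yes


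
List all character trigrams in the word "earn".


Word: "earn" (length 4)
Number of trigrams = 4 - 3 + 1 = 2
  Position 0: "ear"
  Position 1: "arn"
Trigrams = "ear", "arn"


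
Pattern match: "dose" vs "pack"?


Pattern of "dose": [0, 1, 2, 3]
Pattern of "pack": [0, 1, 2, 3]
Patterns match
Same pattern = Yes


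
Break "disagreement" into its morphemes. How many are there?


Word: "disagreement"
Morphemes: dis- | agree | -ment
Each morpheme carries meaning
= 3 morphemes


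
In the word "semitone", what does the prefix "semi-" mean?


Prefix: semi-
Example: semitone (semi- + tone)
Meaning = half


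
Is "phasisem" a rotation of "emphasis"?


Word: "emphasis", Candidate: "phasisem"
Method: check if candidate is substring of word+word
"emphasisemphasis" contains "phasisem"? Yes
Is rotation = Yes


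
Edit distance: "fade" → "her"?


Word 1: "fade" (length 4)
Word 2: "her" (length 3)
One optimal edit sequence (insert/delete/substitute each cost 1):
  1. delete 'f'  (+1)
  2. substitute 'a' -> 'h'  (+1)
  3. substitute 'd' -> 'e'  (+1)
  4. substitute 'e' -> 'r'  (+1)
Total edit operations: 4
Edit distance = 4


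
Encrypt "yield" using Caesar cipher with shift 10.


Word: "yield"
Shift: 10
Each letter → (letter + shift) mod 26:
  'y' (24) + 10 = 8 → 'i'
  'i' (8) + 10 = 18 → 's'
  'e' (4) + 10 = 14 → 'o'
  'l' (11) + 10 = 21 → 'v'
  'd' (3) + 10 = 13 → 'n'
Result = "isovn"


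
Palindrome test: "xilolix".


Word: "xilolix"
Reversed: "xilolix"
Forward == Backward? xilolix == xilolix
Palindrome = Yes


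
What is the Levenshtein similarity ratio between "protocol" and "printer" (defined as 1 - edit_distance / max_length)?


Word 1: "protocol" (length 8)
Word 2: "printer" (length 7)
One optimal edit sequence:
  1. keep 'p'
  2. keep 'r'
  3. delete 'o'  (+1)
  4. substitute 't' -> 'i'  (+1)
  5. substitute 'o' -> 'n'  (+1)
  6. substitute 'c' -> 't'  (+1)
  7. substitute 'o' -> 'e'  (+1)
  8. substitute 'l' -> 'r'  (+1)
Edit distance = 6
Max length = max(8, 7) = 8
Similarity = 1 - 6/8
= 0.2500


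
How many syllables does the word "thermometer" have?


Word: "thermometer"
Syllable breakdown: ther-mom-e-ter
Counting: 4 parts
= 4 syllables


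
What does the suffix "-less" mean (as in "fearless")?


Suffix: -less
Example: fearless (fear + -less)
Meaning = without


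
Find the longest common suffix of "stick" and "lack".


Word 1: "stick"
Word 2: "lack"
Comparing from end:
  Pos -1: 'k' == 'k'
  Pos -2: 'c' == 'c'
  Pos -3: 'i' != 'a' (stop)
LCS = "ck" (length 2)


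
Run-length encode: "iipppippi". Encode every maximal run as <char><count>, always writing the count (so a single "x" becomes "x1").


String: "iipppippi"
Scanning for consecutive runs:
  'i' x 2
  'p' x 3
  'i' x 1
  'p' x 2
  'i' x 1
RLE = "i2p3i1p2i1"


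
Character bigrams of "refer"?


Word: "refer" (length 5)
Number of bigrams = 5 - 2 + 1 = 4
  Position 0: "re"
  Position 1: "ef"
  Position 2: "fe"
  Position 3: "er"
Bigrams = "re", "ef", "fe", "er"


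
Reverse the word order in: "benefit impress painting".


Original: "benefit impress painting"
Words (1..n): benefit | impress | painting
Reversed (n..1): painting | impress | benefit
Result = "painting impress benefit"


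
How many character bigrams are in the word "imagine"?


Word: "imagine" (length 7)
Number of 2-grams = length - 2 + 1 = 7 - 2 + 1
= 6


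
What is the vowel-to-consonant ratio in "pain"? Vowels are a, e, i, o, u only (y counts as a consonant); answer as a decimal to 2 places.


Word: "pain"
Vowels (a,e,i,o,u): 2
Consonants: 2
Ratio = 2/2
= 1.00


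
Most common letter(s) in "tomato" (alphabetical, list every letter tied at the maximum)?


Word: "tomato"
Letter counts:
  'a': 1
  'm': 1
  'o': 2
  't': 2
Maximum count = 2
Most frequent = 'o', 't' (2 times each)


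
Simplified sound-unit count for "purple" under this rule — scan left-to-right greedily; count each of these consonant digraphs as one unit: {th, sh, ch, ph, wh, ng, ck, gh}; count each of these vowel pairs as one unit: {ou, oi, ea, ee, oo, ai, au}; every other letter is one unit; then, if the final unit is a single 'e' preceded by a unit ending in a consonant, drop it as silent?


Word: "purple" (6 letters)
Left-to-right scan:
  [1] 'p' (letter)
  [2] 'u' (letter)
  [3] 'r' (letter)
  [4] 'p' (letter)
  [5] 'l' (letter)
  [6] 'e' (letter)
Units from scan: 6
Final unit is 'e' after a consonant -> drop as silent (-1)
Sound units = 5 units


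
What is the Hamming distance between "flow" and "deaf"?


Comparing character by character (same length = 4):
  Pos 0: 'f' vs 'd' !=
  Pos 1: 'l' vs 'e' !=
  Pos 2: 'o' vs 'a' !=
  Pos 3: 'w' vs 'f' !=
Hamming distance = 4


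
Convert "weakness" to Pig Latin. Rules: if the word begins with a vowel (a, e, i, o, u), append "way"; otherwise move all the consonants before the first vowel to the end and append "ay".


Word: "weakness"
Starts with consonant(s) → move to end, add 'ay'
Consonant cluster: "w"
Pig Latin = "eaknessway"


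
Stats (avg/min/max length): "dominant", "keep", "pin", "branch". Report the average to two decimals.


Lengths: "dominant"=8, "keep"=4, "pin"=3, "branch"=6
Sum = 21, Count = 4
Average = 21/4 = 5.25
= avg=5.25, min=3, max=8


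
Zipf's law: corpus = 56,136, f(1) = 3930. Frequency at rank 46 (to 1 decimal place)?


Zipf's law: f(r) = f(1) / r
f(1) = 3930
f(46) = 3930 / 46
= 85.4 occurrences


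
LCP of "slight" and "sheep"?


Word 1: "slight"
Word 2: "sheep"
Comparing from start:
  Pos 0: 's' == 's'
  Pos 1: 'l' != 'h' (stop)
LCP = "s" (length 1)


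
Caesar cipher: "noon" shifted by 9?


Word: "noon"
Shift: 9
Each letter → (letter + shift) mod 26:
  'n' (13) + 9 = 22 → 'w'
  'o' (14) + 9 = 23 → 'x'
  'o' (14) + 9 = 23 → 'x'
  'n' (13) + 9 = 22 → 'w'
Result = "wxxw"


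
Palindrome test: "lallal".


Word: "lallal"
Reversed: "lallal"
Forward == Backward? lallal == lallal
Palindrome = Yes
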